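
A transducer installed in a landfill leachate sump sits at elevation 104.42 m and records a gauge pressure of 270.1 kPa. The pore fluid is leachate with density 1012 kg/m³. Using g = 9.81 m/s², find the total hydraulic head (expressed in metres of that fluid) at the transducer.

h ≈ 131.63 m

ψ = P/(ρg) = 270.1×1000 / (1012 × 9.81) = 27.21 m.
h = z + ψ = 104.42 + 27.21 = 131.63 m.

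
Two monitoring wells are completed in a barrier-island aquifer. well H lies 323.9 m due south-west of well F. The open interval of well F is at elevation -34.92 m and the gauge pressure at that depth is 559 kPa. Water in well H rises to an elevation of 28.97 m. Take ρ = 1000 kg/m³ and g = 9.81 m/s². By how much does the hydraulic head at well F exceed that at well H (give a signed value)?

Δh ≈ -6.91 m

Pressure head at well F: ψ = P/(ρg) = 559×1000 / (1000 × 9.81) = 56.98 m.
Total head at well F: h = z + ψ = -34.92 + 56.98 = 22.06 m.
Total head at well H: h = 28.97 m (water level in the piezometer is the total head).
Head difference: h(well F) − h(well H) = 22.06 − 28.97 = -6.91 m.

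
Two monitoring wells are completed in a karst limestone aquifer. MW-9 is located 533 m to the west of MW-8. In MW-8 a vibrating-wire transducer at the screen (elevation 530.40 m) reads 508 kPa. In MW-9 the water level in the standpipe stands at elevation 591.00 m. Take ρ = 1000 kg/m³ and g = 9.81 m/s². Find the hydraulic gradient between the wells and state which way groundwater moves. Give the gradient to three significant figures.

Pressure head at MW-8: ψ = P/(ρg) = 508×1000 / (1000 × 9.81) = 51.78 m.
Total head at MW-8: h = z + ψ = 530.40 + 51.78 = 582.18 m.
Total head at MW-9: h = 591.00 m (water level in the piezometer is the total head).
Head difference: h(MW-8) − h(MW-9) = 582.18 − 591.00 = -8.82 m.
Hydraulic gradient: i = |Δh| / L = 8.82 / 533 = 0.0165.
Flow is from higher to lower head: from MW-9 toward MW-8, i.e. toward the east.

i ≈ 0.0165; groundwater flows toward the east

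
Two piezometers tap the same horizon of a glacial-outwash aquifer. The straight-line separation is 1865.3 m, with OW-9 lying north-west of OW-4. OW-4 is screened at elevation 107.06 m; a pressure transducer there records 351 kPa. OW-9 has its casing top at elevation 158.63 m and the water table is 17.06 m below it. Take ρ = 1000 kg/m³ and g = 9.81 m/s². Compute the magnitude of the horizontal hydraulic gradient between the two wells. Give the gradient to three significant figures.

Pressure head at OW-4: ψ = P/(ρg) = 351×1000 / (1000 × 9.81) = 35.78 m.
Total head at OW-4: h = z + ψ = 107.06 + 35.78 = 142.84 m.
Total head at OW-9: h = 158.63 − 17.06 = 141.57 m.
Head difference: h(OW-4) − h(OW-9) = 142.84 − 141.57 = 1.27 m.
Hydraulic gradient: i = |Δh| / L = 1.27 / 1865.3 = 0.000681.

i ≈ 0.000681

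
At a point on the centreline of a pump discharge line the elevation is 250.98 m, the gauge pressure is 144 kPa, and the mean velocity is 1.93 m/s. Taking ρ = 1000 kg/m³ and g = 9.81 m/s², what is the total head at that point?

Pressure head ψ = P/(ρg) = 144×1000 / (1000 × 9.81) = 14.68 m.
Velocity head = v²/(2g) = 1.93² / (2 × 9.81) = 0.190 m.
h = z + ψ + v²/(2g) = 250.98 + 14.68 + 0.190 = 265.85 m.

h ≈ 265.85 m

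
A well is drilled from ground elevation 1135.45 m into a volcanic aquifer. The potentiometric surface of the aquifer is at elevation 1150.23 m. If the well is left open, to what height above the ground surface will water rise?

≈ 14.78 m above ground

Water rises to the potentiometric surface, so the rise above ground = 1150.23 − 1135.45 = 14.78 m.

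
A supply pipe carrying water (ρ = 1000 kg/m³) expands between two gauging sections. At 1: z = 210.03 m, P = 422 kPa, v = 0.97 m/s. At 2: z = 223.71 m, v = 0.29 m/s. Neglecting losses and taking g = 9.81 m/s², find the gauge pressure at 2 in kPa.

Pressure head at 1: ψ₁ = P₁/(ρg) = 422×1000 / (1000 × 9.81) = 43.02 m.
Velocity heads: v₁²/2g = 0.97²/19.62 = 0.048 m; v₂²/2g = 0.29²/19.62 = 0.004 m.
Total head H = z₁ + ψ₁ + v₁²/2g = 210.03 + 43.02 + 0.048 = 253.10 m.
ψ₂ = H − z₂ − v₂²/2g = 253.10 − 223.71 − 0.004 = 29.39 m.
P₂ = ρgψ₂ = 1000 × 9.81 × 29.39 ≈ 288 kPa.

P₂ ≈ 288 kPa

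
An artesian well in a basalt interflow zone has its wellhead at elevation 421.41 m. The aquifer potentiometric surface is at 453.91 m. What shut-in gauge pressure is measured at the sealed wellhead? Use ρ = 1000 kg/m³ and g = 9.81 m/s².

P ≈ 319 kPa

Head above the cap: Δh = 453.91 − 421.41 = 32.50 m.
P = ρgΔh = 1000 × 9.81 × 32.50 = 318825 Pa ≈ 319 kPa.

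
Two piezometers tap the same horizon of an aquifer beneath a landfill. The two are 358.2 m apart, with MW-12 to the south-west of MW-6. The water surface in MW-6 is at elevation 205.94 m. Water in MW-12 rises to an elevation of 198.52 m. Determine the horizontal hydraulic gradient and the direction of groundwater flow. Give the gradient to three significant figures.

i ≈ 0.0207; groundwater flows toward the south-west

Total head at MW-6: h = 205.94 m (water level in the piezometer is the total head).
Total head at MW-12: h = 198.52 m (water level in the piezometer is the total head).
Head difference: h(MW-6) − h(MW-12) = 205.94 − 198.52 = 7.42 m.
Hydraulic gradient: i = |Δh| / L = 7.42 / 358.2 = 0.0207.
Flow is from higher to lower head: from MW-6 toward MW-12, i.e. toward the south-west.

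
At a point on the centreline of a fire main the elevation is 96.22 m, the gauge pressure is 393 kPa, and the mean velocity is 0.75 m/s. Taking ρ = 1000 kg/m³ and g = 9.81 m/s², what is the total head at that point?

h ≈ 136.31 m

Pressure head ψ = P/(ρg) = 393×1000 / (1000 × 9.81) = 40.06 m.
Velocity head = v²/(2g) = 0.75² / (2 × 9.81) = 0.029 m.
h = z + ψ + v²/(2g) = 96.22 + 40.06 + 0.029 = 136.31 m.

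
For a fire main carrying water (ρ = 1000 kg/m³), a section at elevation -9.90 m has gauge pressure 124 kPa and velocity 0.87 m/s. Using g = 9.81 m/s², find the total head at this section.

h ≈ 2.78 m

Pressure head ψ = P/(ρg) = 124×1000 / (1000 × 9.81) = 12.64 m.
Velocity head = v²/(2g) = 0.87² / (2 × 9.81) = 0.039 m.
h = z + ψ + v²/(2g) = -9.90 + 12.64 + 0.039 = 2.78 m.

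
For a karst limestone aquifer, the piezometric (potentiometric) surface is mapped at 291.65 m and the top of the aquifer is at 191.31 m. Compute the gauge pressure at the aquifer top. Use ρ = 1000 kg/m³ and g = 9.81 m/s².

Pressure head at the aquifer top: ψ = h − z = 291.65 − 191.31 = 100.34 m.
P = ρgψ = 1000 × 9.81 × 100.34 = 984335 Pa ≈ 984 kPa.

P ≈ 984 kPa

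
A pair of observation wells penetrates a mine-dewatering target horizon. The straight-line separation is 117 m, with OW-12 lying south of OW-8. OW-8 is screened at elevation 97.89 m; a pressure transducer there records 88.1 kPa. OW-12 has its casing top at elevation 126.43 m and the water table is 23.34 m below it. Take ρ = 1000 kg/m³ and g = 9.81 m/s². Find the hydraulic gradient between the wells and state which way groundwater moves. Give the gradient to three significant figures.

Pressure head at OW-8: ψ = P/(ρg) = 88.1×1000 / (1000 × 9.81) = 8.98 m.
Total head at OW-8: h = z + ψ = 97.89 + 8.98 = 106.87 m.
Total head at OW-12: h = 126.43 − 23.34 = 103.09 m.
Head difference: h(OW-8) − h(OW-12) = 106.87 − 103.09 = 3.78 m.
Hydraulic gradient: i = |Δh| / L = 3.78 / 117 = 0.0323.
Flow is from higher to lower head: from OW-8 toward OW-12, i.e. toward the south.

i ≈ 0.0323; groundwater flows toward the south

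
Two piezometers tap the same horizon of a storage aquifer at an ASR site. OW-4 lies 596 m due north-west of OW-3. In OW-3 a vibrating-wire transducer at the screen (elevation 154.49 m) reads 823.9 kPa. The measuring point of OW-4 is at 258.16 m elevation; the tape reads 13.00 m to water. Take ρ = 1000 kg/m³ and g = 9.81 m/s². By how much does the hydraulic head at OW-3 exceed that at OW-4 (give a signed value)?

Pressure head at OW-3: ψ = P/(ρg) = 823.9×1000 / (1000 × 9.81) = 83.99 m.
Total head at OW-3: h = z + ψ = 154.49 + 83.99 = 238.48 m.
Total head at OW-4: h = 258.16 − 13.00 = 245.16 m.
Head difference: h(OW-3) − h(OW-4) = 238.48 − 245.16 = -6.68 m.

Δh ≈ -6.68 m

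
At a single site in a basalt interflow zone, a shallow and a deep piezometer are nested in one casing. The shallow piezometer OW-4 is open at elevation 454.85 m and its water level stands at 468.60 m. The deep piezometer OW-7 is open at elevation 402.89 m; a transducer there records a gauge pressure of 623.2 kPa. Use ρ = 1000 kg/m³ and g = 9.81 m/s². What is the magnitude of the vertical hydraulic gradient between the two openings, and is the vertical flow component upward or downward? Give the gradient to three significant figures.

|i_v| ≈ 0.0420; vertical flow is downward

Total head at OW-4: h = 468.60 m (water level in the standpipe).
Pressure head at OW-7: ψ = P/(ρg) = 623.2×1000 / (1000 × 9.81) = 63.53 m.
Total head at OW-7: h = z + ψ = 402.89 + 63.53 = 466.42 m.
Δh = h(OW-4) − h(OW-7) = 468.60 − 466.42 = 2.18 m.
Vertical separation Δz = 454.85 − 402.89 = 51.96 m.
|i_v| = |Δh| / Δz = 2.18 / 51.96 = 0.0420.
Head is higher in the shallow piezometer, so vertical flow is downward (recharge condition).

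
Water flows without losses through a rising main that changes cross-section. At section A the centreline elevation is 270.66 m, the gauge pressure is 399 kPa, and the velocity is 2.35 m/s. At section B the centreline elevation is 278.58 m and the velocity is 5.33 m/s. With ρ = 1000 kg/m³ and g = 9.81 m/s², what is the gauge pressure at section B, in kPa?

Pressure head at A: ψ₁ = P₁/(ρg) = 399×1000 / (1000 × 9.81) = 40.67 m.
Velocity heads: v₁²/2g = 2.35²/19.62 = 0.281 m; v₂²/2g = 5.33²/19.62 = 1.448 m.
Total head H = z₁ + ψ₁ + v₁²/2g = 270.66 + 40.67 + 0.281 = 311.61 m.
ψ₂ = H − z₂ − v₂²/2g = 311.61 − 278.58 − 1.448 = 31.58 m.
P₂ = ρgψ₂ = 1000 × 9.81 × 31.58 ≈ 310 kPa.

P₂ ≈ 310 kPa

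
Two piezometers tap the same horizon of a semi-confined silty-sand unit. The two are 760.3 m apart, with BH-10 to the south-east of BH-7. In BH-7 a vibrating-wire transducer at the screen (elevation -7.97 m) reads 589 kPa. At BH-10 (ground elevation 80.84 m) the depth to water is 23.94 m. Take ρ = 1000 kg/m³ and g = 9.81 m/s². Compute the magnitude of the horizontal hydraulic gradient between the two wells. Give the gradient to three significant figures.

Pressure head at BH-7: ψ = P/(ρg) = 589×1000 / (1000 × 9.81) = 60.04 m.
Total head at BH-7: h = z + ψ = -7.97 + 60.04 = 52.07 m.
Total head at BH-10: h = 80.84 − 23.94 = 56.90 m.
Head difference: h(BH-7) − h(BH-10) = 52.07 − 56.90 = -4.83 m.
Hydraulic gradient: i = |Δh| / L = 4.83 / 760.3 = 0.00635.

i ≈ 0.00635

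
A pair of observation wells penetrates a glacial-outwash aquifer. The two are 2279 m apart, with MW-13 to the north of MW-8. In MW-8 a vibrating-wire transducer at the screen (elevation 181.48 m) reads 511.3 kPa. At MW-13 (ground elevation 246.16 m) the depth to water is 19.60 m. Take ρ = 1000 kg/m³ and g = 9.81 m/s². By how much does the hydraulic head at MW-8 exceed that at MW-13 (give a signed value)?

Δh ≈ 7.04 m

Pressure head at MW-8: ψ = P/(ρg) = 511.3×1000 / (1000 × 9.81) = 52.12 m.
Total head at MW-8: h = z + ψ = 181.48 + 52.12 = 233.60 m.
Total head at MW-13: h = 246.16 − 19.60 = 226.56 m.
Head difference: h(MW-8) − h(MW-13) = 233.60 − 226.56 = 7.04 m.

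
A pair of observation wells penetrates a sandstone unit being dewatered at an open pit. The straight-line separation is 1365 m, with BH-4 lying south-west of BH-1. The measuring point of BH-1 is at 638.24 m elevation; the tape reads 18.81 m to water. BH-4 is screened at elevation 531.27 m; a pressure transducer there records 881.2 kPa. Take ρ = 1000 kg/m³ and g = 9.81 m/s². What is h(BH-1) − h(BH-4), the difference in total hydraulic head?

Δh ≈ -1.67 m

Total head at BH-1: h = 638.24 − 18.81 = 619.43 m.
Pressure head at BH-4: ψ = P/(ρg) = 881.2×1000 / (1000 × 9.81) = 89.83 m.
Total head at BH-4: h = z + ψ = 531.27 + 89.83 = 621.10 m.
Head difference: h(BH-1) − h(BH-4) = 619.43 − 621.10 = -1.67 m.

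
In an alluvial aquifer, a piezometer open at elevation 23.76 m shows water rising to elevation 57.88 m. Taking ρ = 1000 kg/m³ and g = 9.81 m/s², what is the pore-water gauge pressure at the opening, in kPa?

P ≈ 335 kPa

Pressure head ψ = h − z = 57.88 − 23.76 = 34.12 m.
P = ρgψ = 1000 × 9.81 × 34.12 = 334717 Pa ≈ 335 kPa.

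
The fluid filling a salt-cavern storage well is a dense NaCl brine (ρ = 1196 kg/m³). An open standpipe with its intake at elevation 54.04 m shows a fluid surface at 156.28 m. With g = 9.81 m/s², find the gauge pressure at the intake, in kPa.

P ≈ 1200 kPa

Pressure head ψ = h − z = 156.28 − 54.04 = 102.24 m.
P = ρgψ = 1196 × 9.81 × 102.24 = 1199557 Pa ≈ 1200 kPa.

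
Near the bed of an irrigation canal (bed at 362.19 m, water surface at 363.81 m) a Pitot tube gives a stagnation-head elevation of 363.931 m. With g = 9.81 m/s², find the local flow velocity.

v ≈ 1.54 m/s

Near the bed, under hydrostatic conditions, the piezometric head (z + ψ) equals the free-surface elevation, 363.81 m.
Velocity head = total − piezometric = 363.931 − 363.81 = 0.121 m.
v = √(2g·h_v) = √(2 × 9.81 × 0.121) = 1.54 m/s.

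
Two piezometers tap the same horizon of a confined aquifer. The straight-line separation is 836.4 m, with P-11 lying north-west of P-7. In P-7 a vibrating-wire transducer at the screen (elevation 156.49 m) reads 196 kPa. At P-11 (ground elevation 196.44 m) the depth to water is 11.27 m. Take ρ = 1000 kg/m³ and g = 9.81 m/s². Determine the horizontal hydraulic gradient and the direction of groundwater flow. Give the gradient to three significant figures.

Pressure head at P-7: ψ = P/(ρg) = 196×1000 / (1000 × 9.81) = 19.98 m.
Total head at P-7: h = z + ψ = 156.49 + 19.98 = 176.47 m.
Total head at P-11: h = 196.44 − 11.27 = 185.17 m.
Head difference: h(P-7) − h(P-11) = 176.47 − 185.17 = -8.70 m.
Hydraulic gradient: i = |Δh| / L = 8.70 / 836.4 = 0.0104.
Flow is from higher to lower head: from P-11 toward P-7, i.e. toward the south-east.

i ≈ 0.0104; groundwater flows toward the south-east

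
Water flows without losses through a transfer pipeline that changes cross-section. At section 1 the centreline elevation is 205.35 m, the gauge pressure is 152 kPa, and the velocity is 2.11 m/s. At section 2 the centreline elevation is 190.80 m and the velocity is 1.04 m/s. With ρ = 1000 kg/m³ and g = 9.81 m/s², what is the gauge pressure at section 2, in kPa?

Pressure head at 1: ψ₁ = P₁/(ρg) = 152×1000 / (1000 × 9.81) = 15.49 m.
Velocity heads: v₁²/2g = 2.11²/19.62 = 0.227 m; v₂²/2g = 1.04²/19.62 = 0.055 m.
Total head H = z₁ + ψ₁ + v₁²/2g = 205.35 + 15.49 + 0.227 = 221.07 m.
ψ₂ = H − z₂ − v₂²/2g = 221.07 − 190.80 − 0.055 = 30.21 m.
P₂ = ρgψ₂ = 1000 × 9.81 × 30.21 ≈ 296 kPa.

P₂ ≈ 296 kPa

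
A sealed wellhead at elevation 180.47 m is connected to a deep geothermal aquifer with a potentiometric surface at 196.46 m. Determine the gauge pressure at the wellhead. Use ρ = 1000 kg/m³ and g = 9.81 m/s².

P ≈ 157 kPa

Head above the cap: Δh = 196.46 − 180.47 = 15.99 m.
P = ρgΔh = 1000 × 9.81 × 15.99 = 156862 Pa ≈ 157 kPa.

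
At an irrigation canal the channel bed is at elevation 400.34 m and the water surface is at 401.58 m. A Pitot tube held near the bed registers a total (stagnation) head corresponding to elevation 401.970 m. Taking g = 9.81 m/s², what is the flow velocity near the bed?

Near the bed, under hydrostatic conditions, the piezometric head (z + ψ) equals the free-surface elevation, 401.58 m.
Velocity head = total − piezometric = 401.970 − 401.58 = 0.390 m.
v = √(2g·h_v) = √(2 × 9.81 × 0.390) = 2.77 m/s.

v ≈ 2.77 m/s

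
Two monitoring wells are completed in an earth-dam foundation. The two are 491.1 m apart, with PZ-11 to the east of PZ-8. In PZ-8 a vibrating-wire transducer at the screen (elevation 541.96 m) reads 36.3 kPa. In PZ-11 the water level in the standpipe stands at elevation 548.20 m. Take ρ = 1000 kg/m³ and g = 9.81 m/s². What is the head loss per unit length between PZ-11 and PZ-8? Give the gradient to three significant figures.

Pressure head at PZ-8: ψ = P/(ρg) = 36.3×1000 / (1000 × 9.81) = 3.70 m.
Total head at PZ-8: h = z + ψ = 541.96 + 3.70 = 545.66 m.
Total head at PZ-11: h = 548.20 m (water level in the piezometer is the total head).
Head difference: h(PZ-8) − h(PZ-11) = 545.66 − 548.20 = -2.54 m.
Hydraulic gradient: i = |Δh| / L = 2.54 / 491.1 = 0.00517.

i ≈ 0.00517 m/m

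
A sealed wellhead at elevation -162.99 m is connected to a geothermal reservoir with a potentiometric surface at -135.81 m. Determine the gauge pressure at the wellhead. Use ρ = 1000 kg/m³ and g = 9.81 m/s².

P ≈ 267 kPa

Head above the cap: Δh = -135.81 − (-162.99) = 27.18 m.
P = ρgΔh = 1000 × 9.81 × 27.18 = 266636 Pa ≈ 267 kPa.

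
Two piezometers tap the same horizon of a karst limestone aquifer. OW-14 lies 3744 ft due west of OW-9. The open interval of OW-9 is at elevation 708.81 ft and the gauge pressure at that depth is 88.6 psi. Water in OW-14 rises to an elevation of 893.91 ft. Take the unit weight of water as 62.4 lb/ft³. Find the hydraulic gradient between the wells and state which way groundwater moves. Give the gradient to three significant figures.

Pressure head at OW-9: ψ = 144·P/γ = 144 × 88.6 / 62.4 = 204.46 ft.
Total head at OW-9: h = z + ψ = 708.81 + 204.46 = 913.27 ft.
Total head at OW-14: h = 893.91 ft (water level in the piezometer is the total head).
Head difference: h(OW-9) − h(OW-14) = 913.27 − 893.91 = 19.36 ft.
Hydraulic gradient: i = |Δh| / L = 19.36 / 3744 = 0.00517.
Flow is from higher to lower head: from OW-9 toward OW-14, i.e. toward the west.

i ≈ 0.00517; groundwater flows toward the west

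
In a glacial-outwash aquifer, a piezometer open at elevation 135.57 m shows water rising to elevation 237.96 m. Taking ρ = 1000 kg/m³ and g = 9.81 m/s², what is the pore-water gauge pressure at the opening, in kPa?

Pressure head ψ = h − z = 237.96 − 135.57 = 102.39 m.
P = ρgψ = 1000 × 9.81 × 102.39 = 1004446 Pa ≈ 1000 kPa.

P ≈ 1000 kPa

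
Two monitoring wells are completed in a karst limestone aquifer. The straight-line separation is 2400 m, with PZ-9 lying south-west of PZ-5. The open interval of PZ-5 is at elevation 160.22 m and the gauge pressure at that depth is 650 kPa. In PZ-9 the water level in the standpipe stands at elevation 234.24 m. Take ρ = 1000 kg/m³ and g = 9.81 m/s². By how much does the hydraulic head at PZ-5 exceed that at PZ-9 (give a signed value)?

Pressure head at PZ-5: ψ = P/(ρg) = 650×1000 / (1000 × 9.81) = 66.26 m.
Total head at PZ-5: h = z + ψ = 160.22 + 66.26 = 226.48 m.
Total head at PZ-9: h = 234.24 m (water level in the piezometer is the total head).
Head difference: h(PZ-5) − h(PZ-9) = 226.48 − 234.24 = -7.76 m.

Δh ≈ -7.76 m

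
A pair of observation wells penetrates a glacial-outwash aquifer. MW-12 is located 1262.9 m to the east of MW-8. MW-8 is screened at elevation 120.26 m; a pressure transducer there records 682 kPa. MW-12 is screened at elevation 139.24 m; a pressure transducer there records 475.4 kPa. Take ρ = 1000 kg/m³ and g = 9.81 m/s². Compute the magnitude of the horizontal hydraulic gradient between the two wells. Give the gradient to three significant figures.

Pressure head at MW-8: ψ = P/(ρg) = 682×1000 / (1000 × 9.81) = 69.52 m.
Total head at MW-8: h = z + ψ = 120.26 + 69.52 = 189.78 m.
Pressure head at MW-12: ψ = P/(ρg) = 475.4×1000 / (1000 × 9.81) = 48.46 m.
Total head at MW-12: h = z + ψ = 139.24 + 48.46 = 187.70 m.
Head difference: h(MW-8) − h(MW-12) = 189.78 − 187.70 = 2.08 m.
Hydraulic gradient: i = |Δh| / L = 2.08 / 1262.9 = 0.00165.

i ≈ 0.00165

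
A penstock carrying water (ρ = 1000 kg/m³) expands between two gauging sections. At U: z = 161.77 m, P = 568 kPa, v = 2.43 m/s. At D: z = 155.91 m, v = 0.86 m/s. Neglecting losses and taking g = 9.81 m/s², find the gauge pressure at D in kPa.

Pressure head at U: ψ₁ = P₁/(ρg) = 568×1000 / (1000 × 9.81) = 57.90 m.
Velocity heads: v₁²/2g = 2.43²/19.62 = 0.301 m; v₂²/2g = 0.86²/19.62 = 0.038 m.
Total head H = z₁ + ψ₁ + v₁²/2g = 161.77 + 57.90 + 0.301 = 219.97 m.
ψ₂ = H − z₂ − v₂²/2g = 219.97 − 155.91 − 0.038 = 64.02 m.
P₂ = ρgψ₂ = 1000 × 9.81 × 64.02 ≈ 628 kPa.

P₂ ≈ 628 kPa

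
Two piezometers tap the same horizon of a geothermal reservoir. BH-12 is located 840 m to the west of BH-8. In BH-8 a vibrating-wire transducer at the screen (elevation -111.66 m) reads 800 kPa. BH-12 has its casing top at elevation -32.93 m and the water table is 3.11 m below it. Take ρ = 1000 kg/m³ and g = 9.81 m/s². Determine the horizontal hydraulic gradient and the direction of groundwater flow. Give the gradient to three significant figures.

Pressure head at BH-8: ψ = P/(ρg) = 800×1000 / (1000 × 9.81) = 81.55 m.
Total head at BH-8: h = z + ψ = -111.66 + 81.55 = -30.11 m.
Total head at BH-12: h = -32.93 − 3.11 = -36.04 m.
Head difference: h(BH-8) − h(BH-12) = -30.11 − (-36.04) = 5.93 m.
Hydraulic gradient: i = |Δh| / L = 5.93 / 840 = 0.00706.
Flow is from higher to lower head: from BH-8 toward BH-12, i.e. toward the west.

i ≈ 0.00706; groundwater flows toward the west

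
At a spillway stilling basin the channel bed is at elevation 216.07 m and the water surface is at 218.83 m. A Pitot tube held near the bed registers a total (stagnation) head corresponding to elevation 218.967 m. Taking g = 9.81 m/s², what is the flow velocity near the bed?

v ≈ 1.64 m/s

Near the bed, under hydrostatic conditions, the piezometric head (z + ψ) equals the free-surface elevation, 218.83 m.
Velocity head = total − piezometric = 218.967 − 218.83 = 0.137 m.
v = √(2g·h_v) = √(2 × 9.81 × 0.137) = 1.64 m/s.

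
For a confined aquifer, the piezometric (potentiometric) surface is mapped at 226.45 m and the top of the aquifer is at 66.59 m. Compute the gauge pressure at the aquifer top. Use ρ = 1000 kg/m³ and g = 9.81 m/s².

Pressure head at the aquifer top: ψ = h − z = 226.45 − 66.59 = 159.86 m.
P = ρgψ = 1000 × 9.81 × 159.86 = 1568227 Pa ≈ 1570 kPa.

P ≈ 1570 kPa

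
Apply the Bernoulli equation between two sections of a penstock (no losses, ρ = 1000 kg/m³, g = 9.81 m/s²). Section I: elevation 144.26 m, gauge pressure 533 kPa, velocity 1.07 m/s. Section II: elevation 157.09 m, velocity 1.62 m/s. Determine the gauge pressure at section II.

Pressure head at I: ψ₁ = P₁/(ρg) = 533×1000 / (1000 × 9.81) = 54.33 m.
Velocity heads: v₁²/2g = 1.07²/19.62 = 0.058 m; v₂²/2g = 1.62²/19.62 = 0.134 m.
Total head H = z₁ + ψ₁ + v₁²/2g = 144.26 + 54.33 + 0.058 = 198.65 m.
ψ₂ = H − z₂ − v₂²/2g = 198.65 − 157.09 − 0.134 = 41.43 m.
P₂ = ρgψ₂ = 1000 × 9.81 × 41.43 ≈ 406 kPa.

P₂ ≈ 406 kPa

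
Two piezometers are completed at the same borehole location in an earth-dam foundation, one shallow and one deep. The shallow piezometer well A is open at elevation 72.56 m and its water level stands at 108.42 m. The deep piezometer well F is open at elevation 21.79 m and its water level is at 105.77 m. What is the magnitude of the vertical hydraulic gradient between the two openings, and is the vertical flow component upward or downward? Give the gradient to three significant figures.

Total head at well A: h = 108.42 m (water level in the standpipe).
Total head at well F: h = 105.77 m.
Δh = h(well A) − h(well F) = 108.42 − 105.77 = 2.65 m.
Vertical separation Δz = 72.56 − 21.79 = 50.77 m.
|i_v| = |Δh| / Δz = 2.65 / 50.77 = 0.0522.
Head is higher in the shallow piezometer, so vertical flow is downward (recharge condition).

|i_v| ≈ 0.0522; vertical flow is downward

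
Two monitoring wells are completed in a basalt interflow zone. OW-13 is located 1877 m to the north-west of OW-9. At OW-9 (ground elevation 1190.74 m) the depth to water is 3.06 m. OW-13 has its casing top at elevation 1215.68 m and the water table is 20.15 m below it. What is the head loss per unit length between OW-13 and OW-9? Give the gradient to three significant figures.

Total head at OW-9: h = 1190.74 − 3.06 = 1187.68 m.
Total head at OW-13: h = 1215.68 − 20.15 = 1195.53 m.
Head difference: h(OW-9) − h(OW-13) = 1187.68 − 1195.53 = -7.85 m.
Hydraulic gradient: i = |Δh| / L = 7.85 / 1877 = 0.00418.

i ≈ 0.00418 m/m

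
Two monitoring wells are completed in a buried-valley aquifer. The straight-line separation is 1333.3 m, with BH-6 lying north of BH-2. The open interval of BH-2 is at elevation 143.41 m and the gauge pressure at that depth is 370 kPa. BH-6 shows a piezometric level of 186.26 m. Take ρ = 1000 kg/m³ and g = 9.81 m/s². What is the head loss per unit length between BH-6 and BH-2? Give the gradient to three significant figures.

Pressure head at BH-2: ψ = P/(ρg) = 370×1000 / (1000 × 9.81) = 37.72 m.
Total head at BH-2: h = z + ψ = 143.41 + 37.72 = 181.13 m.
Total head at BH-6: h = 186.26 m (water level in the piezometer is the total head).
Head difference: h(BH-2) − h(BH-6) = 181.13 − 186.26 = -5.13 m.
Hydraulic gradient: i = |Δh| / L = 5.13 / 1333.3 = 0.00385.

i ≈ 0.00385 m/m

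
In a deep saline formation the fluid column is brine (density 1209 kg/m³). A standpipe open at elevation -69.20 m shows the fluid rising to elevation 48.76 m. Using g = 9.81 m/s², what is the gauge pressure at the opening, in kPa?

Pressure head ψ = h − z = 48.76 − (-69.20) = 117.96 m.
P = ρgψ = 1209 × 9.81 × 117.96 = 1399040 Pa ≈ 1400 kPa.

P ≈ 1400 kPa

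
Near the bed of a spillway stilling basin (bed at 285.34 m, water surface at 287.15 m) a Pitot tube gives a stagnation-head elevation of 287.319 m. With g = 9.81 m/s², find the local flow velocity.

Near the bed, under hydrostatic conditions, the piezometric head (z + ψ) equals the free-surface elevation, 287.15 m.
Velocity head = total − piezometric = 287.319 − 287.15 = 0.169 m.
v = √(2g·h_v) = √(2 × 9.81 × 0.169) = 1.82 m/s.

v ≈ 1.82 m/s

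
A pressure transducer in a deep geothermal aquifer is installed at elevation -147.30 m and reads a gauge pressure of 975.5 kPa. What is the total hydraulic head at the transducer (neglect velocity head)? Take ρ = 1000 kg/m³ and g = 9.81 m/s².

h ≈ -47.86 m

ψ = P/(ρg) = 975.5×1000 / (1000 × 9.81) = 99.44 m.
h = z + ψ = -147.30 + 99.44 = -47.86 m.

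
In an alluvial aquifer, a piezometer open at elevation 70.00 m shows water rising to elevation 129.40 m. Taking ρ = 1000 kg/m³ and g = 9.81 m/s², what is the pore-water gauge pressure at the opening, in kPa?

Pressure head ψ = h − z = 129.40 − 70.00 = 59.40 m.
P = ρgψ = 1000 × 9.81 × 59.40 = 582714 Pa ≈ 583 kPa.

P ≈ 583 kPa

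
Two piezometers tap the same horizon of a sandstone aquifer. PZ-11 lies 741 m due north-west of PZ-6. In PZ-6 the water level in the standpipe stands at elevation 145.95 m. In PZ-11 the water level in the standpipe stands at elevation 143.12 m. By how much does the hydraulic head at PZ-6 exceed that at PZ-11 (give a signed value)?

Δh ≈ 2.83 m

Total head at PZ-6: h = 145.95 m (water level in the piezometer is the total head).
Total head at PZ-11: h = 143.12 m (water level in the piezometer is the total head).
Head difference: h(PZ-6) − h(PZ-11) = 145.95 − 143.12 = 2.83 m.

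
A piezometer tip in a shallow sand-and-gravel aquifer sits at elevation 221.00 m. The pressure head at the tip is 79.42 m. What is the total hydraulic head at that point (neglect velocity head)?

h ≈ 300.42 m

h = z + ψ = 221.00 + 79.42 = 300.42 m.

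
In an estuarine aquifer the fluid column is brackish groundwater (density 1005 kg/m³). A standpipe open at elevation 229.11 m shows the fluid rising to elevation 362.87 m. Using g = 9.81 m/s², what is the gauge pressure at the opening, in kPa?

P ≈ 1320 kPa

Pressure head ψ = h − z = 362.87 − 229.11 = 133.76 m.
P = ρgψ = 1005 × 9.81 × 133.76 = 1318747 Pa ≈ 1320 kPa.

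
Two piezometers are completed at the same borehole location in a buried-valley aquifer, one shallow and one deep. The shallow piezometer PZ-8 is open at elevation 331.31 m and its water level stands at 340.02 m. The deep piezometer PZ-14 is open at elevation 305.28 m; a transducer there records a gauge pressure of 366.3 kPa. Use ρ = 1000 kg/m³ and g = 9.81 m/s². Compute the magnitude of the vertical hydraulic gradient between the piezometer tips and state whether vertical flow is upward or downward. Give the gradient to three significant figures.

Total head at PZ-8: h = 340.02 m (water level in the standpipe).
Pressure head at PZ-14: ψ = P/(ρg) = 366.3×1000 / (1000 × 9.81) = 37.34 m.
Total head at PZ-14: h = z + ψ = 305.28 + 37.34 = 342.62 m.
Δh = h(PZ-8) − h(PZ-14) = 340.02 − 342.62 = -2.60 m.
Vertical separation Δz = 331.31 − 305.28 = 26.03 m.
|i_v| = |Δh| / Δz = 2.60 / 26.03 = 0.0999.
Head is higher in the deep piezometer, so vertical flow is upward (discharge condition).

|i_v| ≈ 0.0999; vertical flow is upward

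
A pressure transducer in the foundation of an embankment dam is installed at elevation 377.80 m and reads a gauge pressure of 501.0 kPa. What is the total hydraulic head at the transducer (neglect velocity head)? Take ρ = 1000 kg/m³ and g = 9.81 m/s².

h ≈ 428.87 m

ψ = P/(ρg) = 501.0×1000 / (1000 × 9.81) = 51.07 m.
h = z + ψ = 377.80 + 51.07 = 428.87 m.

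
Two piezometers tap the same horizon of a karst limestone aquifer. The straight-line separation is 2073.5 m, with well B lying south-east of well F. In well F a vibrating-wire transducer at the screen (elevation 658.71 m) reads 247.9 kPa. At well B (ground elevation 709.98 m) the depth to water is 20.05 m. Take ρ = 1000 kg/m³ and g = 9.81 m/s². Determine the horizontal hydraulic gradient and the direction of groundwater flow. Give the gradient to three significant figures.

i ≈ 0.00287; groundwater flows toward the north-west

Pressure head at well F: ψ = P/(ρg) = 247.9×1000 / (1000 × 9.81) = 25.27 m.
Total head at well F: h = z + ψ = 658.71 + 25.27 = 683.98 m.
Total head at well B: h = 709.98 − 20.05 = 689.93 m.
Head difference: h(well F) − h(well B) = 683.98 − 689.93 = -5.95 m.
Hydraulic gradient: i = |Δh| / L = 5.95 / 2073.5 = 0.00287.
Flow is from higher to lower head: from well B toward well F, i.e. toward the north-west.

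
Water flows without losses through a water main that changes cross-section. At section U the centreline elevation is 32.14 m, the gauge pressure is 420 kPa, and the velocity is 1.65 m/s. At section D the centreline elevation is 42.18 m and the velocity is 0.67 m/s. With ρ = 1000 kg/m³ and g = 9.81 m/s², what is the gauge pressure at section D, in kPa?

Pressure head at U: ψ₁ = P₁/(ρg) = 420×1000 / (1000 × 9.81) = 42.81 m.
Velocity heads: v₁²/2g = 1.65²/19.62 = 0.139 m; v₂²/2g = 0.67²/19.62 = 0.023 m.
Total head H = z₁ + ψ₁ + v₁²/2g = 32.14 + 42.81 + 0.139 = 75.09 m.
ψ₂ = H − z₂ − v₂²/2g = 75.09 − 42.18 − 0.023 = 32.89 m.
P₂ = ρgψ₂ = 1000 × 9.81 × 32.89 ≈ 323 kPa.

P₂ ≈ 323 kPa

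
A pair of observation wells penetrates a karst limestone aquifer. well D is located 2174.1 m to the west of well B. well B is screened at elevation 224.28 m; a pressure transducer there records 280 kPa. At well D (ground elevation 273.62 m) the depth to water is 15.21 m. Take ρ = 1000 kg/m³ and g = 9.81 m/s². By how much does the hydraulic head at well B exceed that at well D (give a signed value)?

Pressure head at well B: ψ = P/(ρg) = 280×1000 / (1000 × 9.81) = 28.54 m.
Total head at well B: h = z + ψ = 224.28 + 28.54 = 252.82 m.
Total head at well D: h = 273.62 − 15.21 = 258.41 m.
Head difference: h(well B) − h(well D) = 252.82 − 258.41 = -5.59 m.

Δh ≈ -5.59 m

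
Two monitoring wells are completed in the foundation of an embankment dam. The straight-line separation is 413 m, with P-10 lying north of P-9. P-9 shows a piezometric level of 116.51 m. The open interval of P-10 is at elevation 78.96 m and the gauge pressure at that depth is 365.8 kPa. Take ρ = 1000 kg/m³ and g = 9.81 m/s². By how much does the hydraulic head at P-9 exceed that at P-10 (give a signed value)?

Δh ≈ 0.26 m

Total head at P-9: h = 116.51 m (water level in the piezometer is the total head).
Pressure head at P-10: ψ = P/(ρg) = 365.8×1000 / (1000 × 9.81) = 37.29 m.
Total head at P-10: h = z + ψ = 78.96 + 37.29 = 116.25 m.
Head difference: h(P-9) − h(P-10) = 116.51 − 116.25 = 0.26 m.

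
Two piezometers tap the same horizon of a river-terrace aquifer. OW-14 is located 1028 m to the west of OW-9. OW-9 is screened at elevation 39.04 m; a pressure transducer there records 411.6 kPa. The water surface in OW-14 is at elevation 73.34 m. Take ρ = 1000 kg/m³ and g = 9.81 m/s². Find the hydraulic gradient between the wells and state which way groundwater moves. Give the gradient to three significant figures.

Pressure head at OW-9: ψ = P/(ρg) = 411.6×1000 / (1000 × 9.81) = 41.96 m.
Total head at OW-9: h = z + ψ = 39.04 + 41.96 = 81.00 m.
Total head at OW-14: h = 73.34 m (water level in the piezometer is the total head).
Head difference: h(OW-9) − h(OW-14) = 81.00 − 73.34 = 7.66 m.
Hydraulic gradient: i = |Δh| / L = 7.66 / 1028 = 0.00745.
Flow is from higher to lower head: from OW-9 toward OW-14, i.e. toward the west.

i ≈ 0.00745; groundwater flows toward the west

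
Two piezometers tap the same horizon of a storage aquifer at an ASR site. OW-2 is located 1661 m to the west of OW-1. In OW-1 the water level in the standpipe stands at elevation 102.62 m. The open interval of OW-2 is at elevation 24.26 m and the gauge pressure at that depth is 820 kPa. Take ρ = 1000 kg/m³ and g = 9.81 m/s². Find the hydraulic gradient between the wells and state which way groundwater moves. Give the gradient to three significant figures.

Total head at OW-1: h = 102.62 m (water level in the piezometer is the total head).
Pressure head at OW-2: ψ = P/(ρg) = 820×1000 / (1000 × 9.81) = 83.59 m.
Total head at OW-2: h = z + ψ = 24.26 + 83.59 = 107.85 m.
Head difference: h(OW-1) − h(OW-2) = 102.62 − 107.85 = -5.23 m.
Hydraulic gradient: i = |Δh| / L = 5.23 / 1661 = 0.00315.
Flow is from higher to lower head: from OW-2 toward OW-1, i.e. toward the east.

i ≈ 0.00315; groundwater flows toward the east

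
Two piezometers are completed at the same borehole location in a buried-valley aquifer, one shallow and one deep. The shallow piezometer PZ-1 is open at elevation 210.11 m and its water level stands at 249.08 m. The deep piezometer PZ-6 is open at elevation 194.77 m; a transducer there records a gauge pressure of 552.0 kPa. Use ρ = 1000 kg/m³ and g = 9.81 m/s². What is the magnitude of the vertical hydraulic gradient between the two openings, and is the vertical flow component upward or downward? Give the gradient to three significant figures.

|i_v| ≈ 0.128; vertical flow is upward

Total head at PZ-1: h = 249.08 m (water level in the standpipe).
Pressure head at PZ-6: ψ = P/(ρg) = 552.0×1000 / (1000 × 9.81) = 56.27 m.
Total head at PZ-6: h = z + ψ = 194.77 + 56.27 = 251.04 m.
Δh = h(PZ-1) − h(PZ-6) = 249.08 − 251.04 = -1.96 m.
Vertical separation Δz = 210.11 − 194.77 = 15.34 m.
|i_v| = |Δh| / Δz = 1.96 / 15.34 = 0.128.
Head is higher in the deep piezometer, so vertical flow is upward (discharge condition).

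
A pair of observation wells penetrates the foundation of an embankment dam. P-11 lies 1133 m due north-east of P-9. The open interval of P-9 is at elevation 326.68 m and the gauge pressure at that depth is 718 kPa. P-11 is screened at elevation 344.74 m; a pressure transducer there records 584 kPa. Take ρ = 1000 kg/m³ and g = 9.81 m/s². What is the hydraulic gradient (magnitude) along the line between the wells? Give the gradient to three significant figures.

Pressure head at P-9: ψ = P/(ρg) = 718×1000 / (1000 × 9.81) = 73.19 m.
Total head at P-9: h = z + ψ = 326.68 + 73.19 = 399.87 m.
Pressure head at P-11: ψ = P/(ρg) = 584×1000 / (1000 × 9.81) = 59.53 m.
Total head at P-11: h = z + ψ = 344.74 + 59.53 = 404.27 m.
Head difference: h(P-9) − h(P-11) = 399.87 − 404.27 = -4.40 m.
Hydraulic gradient: i = |Δh| / L = 4.40 / 1133 = 0.00388.

i ≈ 0.00388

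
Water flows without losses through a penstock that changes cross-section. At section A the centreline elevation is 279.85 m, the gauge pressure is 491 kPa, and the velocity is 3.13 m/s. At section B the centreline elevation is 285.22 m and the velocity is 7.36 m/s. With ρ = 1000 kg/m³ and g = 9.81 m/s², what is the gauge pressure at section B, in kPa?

Pressure head at A: ψ₁ = P₁/(ρg) = 491×1000 / (1000 × 9.81) = 50.05 m.
Velocity heads: v₁²/2g = 3.13²/19.62 = 0.499 m; v₂²/2g = 7.36²/19.62 = 2.761 m.
Total head H = z₁ + ψ₁ + v₁²/2g = 279.85 + 50.05 + 0.499 = 330.40 m.
ψ₂ = H − z₂ − v₂²/2g = 330.40 − 285.22 − 2.761 = 42.42 m.
P₂ = ρgψ₂ = 1000 × 9.81 × 42.42 ≈ 416 kPa.

P₂ ≈ 416 kPa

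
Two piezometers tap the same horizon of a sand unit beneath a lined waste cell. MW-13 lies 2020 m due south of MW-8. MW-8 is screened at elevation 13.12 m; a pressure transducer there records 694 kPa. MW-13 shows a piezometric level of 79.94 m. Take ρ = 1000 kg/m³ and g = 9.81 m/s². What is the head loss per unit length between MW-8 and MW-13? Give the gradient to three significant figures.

i ≈ 0.00194 m/m

Pressure head at MW-8: ψ = P/(ρg) = 694×1000 / (1000 × 9.81) = 70.74 m.
Total head at MW-8: h = z + ψ = 13.12 + 70.74 = 83.86 m.
Total head at MW-13: h = 79.94 m (water level in the piezometer is the total head).
Head difference: h(MW-8) − h(MW-13) = 83.86 − 79.94 = 3.92 m.
Hydraulic gradient: i = |Δh| / L = 3.92 / 2020 = 0.00194.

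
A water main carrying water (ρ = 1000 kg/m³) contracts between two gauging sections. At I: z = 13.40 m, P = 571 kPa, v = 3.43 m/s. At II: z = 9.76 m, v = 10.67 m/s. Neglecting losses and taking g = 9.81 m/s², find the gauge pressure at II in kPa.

P₂ ≈ 556 kPa

Pressure head at I: ψ₁ = P₁/(ρg) = 571×1000 / (1000 × 9.81) = 58.21 m.
Velocity heads: v₁²/2g = 3.43²/19.62 = 0.600 m; v₂²/2g = 10.67²/19.62 = 5.803 m.
Total head H = z₁ + ψ₁ + v₁²/2g = 13.40 + 58.21 + 0.600 = 72.21 m.
ψ₂ = H − z₂ − v₂²/2g = 72.21 − 9.76 − 5.803 = 56.65 m.
P₂ = ρgψ₂ = 1000 × 9.81 × 56.65 ≈ 556 kPa.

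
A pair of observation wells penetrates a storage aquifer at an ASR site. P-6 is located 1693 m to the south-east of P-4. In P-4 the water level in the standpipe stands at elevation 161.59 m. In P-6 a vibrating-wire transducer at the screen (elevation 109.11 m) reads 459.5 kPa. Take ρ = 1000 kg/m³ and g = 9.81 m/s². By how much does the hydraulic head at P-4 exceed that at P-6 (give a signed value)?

Total head at P-4: h = 161.59 m (water level in the piezometer is the total head).
Pressure head at P-6: ψ = P/(ρg) = 459.5×1000 / (1000 × 9.81) = 46.84 m.
Total head at P-6: h = z + ψ = 109.11 + 46.84 = 155.95 m.
Head difference: h(P-4) − h(P-6) = 161.59 − 155.95 = 5.64 m.

Δh ≈ 5.64 m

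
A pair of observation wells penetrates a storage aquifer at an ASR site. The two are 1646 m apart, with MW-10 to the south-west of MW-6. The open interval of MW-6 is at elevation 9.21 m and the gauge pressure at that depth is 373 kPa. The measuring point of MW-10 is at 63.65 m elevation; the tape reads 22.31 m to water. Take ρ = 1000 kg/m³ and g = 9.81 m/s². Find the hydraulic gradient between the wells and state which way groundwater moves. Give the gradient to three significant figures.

Pressure head at MW-6: ψ = P/(ρg) = 373×1000 / (1000 × 9.81) = 38.02 m.
Total head at MW-6: h = z + ψ = 9.21 + 38.02 = 47.23 m.
Total head at MW-10: h = 63.65 − 22.31 = 41.34 m.
Head difference: h(MW-6) − h(MW-10) = 47.23 − 41.34 = 5.89 m.
Hydraulic gradient: i = |Δh| / L = 5.89 / 1646 = 0.00358.
Flow is from higher to lower head: from MW-6 toward MW-10, i.e. toward the south-west.

i ≈ 0.00358; groundwater flows toward the south-west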